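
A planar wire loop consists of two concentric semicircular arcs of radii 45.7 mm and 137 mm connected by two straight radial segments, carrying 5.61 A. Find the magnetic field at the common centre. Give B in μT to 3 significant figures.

B ≈ 25.7 μT

The radial connectors point toward the centre, so dl × r̂ = 0 and they contribute nothing.
Each semicircle gives μ₀I/(4R): inner arc 3.86×10⁻⁵ T, outer arc 1.29×10⁻⁵ T.
The two arcs carry current in opposite angular senses, so their fields oppose: B = |3.86×10⁻⁵ − 1.29×10⁻⁵| = 2.57×10⁻⁵ T.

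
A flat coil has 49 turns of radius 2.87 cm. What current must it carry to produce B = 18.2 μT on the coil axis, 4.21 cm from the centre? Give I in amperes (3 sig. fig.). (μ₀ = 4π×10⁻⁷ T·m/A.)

For an N-turn coil, B = Nμ₀IR²/[2(R²+z²)^(3/2)] with R = 0.0287 m, z = 0.0421 m, so I = 2B(R²+z²)^(3/2)/(Nμ₀R²) = 2 × 1.82×10⁻⁵ × 1.32×10⁻⁴ / (49 × 4π×10⁻⁷ × 0.0008237) = 9.49×10⁻² A.

I ≈ 0.0949 A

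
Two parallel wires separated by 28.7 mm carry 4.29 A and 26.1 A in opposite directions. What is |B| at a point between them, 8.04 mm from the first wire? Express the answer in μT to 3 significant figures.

Each long wire gives B = μ₀I/(2πd). Distances are d₁ = 0.00804 m and d₂ = 0.02066 m.
B₁ = 1.07×10⁻⁴ T, B₂ = 2.53×10⁻⁴ T.
Between antiparallel currents both contributions point the same way, so they add. B = B₁ + B₂ = 1.07×10⁻⁴ + 2.53×10⁻⁴ = 3.59×10⁻⁴ T.

B ≈ 359 μT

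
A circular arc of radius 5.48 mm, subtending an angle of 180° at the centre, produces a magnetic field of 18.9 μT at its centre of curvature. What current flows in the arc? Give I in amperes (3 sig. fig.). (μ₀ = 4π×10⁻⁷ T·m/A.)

For a circular arc, B = μ₀Iφ/(4πR) with φ in radians; here φ = 3.142 rad.
So I = 4πRB/(μ₀φ) = 4π × 0.00548 × 1.89×10⁻⁵ / (4π×10⁻⁷ × 3.142) = 0.330 A.

I ≈ 0.330 A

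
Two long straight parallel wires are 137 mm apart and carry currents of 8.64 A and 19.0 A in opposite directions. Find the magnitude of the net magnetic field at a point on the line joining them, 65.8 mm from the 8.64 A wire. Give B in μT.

Each long wire gives B = μ₀I/(2πd). Distances are d₁ = 0.0658 m and d₂ = 0.0712 m.
B₁ = 2.63×10⁻⁵ T, B₂ = 5.34×10⁻⁵ T.
Between antiparallel currents both contributions point the same way, so they add. B = B₁ + B₂ = 2.63×10⁻⁵ + 5.34×10⁻⁵ = 7.96×10⁻⁵ T.

B ≈ 79.6 μT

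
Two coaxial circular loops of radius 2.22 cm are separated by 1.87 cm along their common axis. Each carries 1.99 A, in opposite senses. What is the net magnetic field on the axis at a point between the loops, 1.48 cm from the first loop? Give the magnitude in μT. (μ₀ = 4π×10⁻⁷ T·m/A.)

Each loop contributes B = μ₀IR²/[2(R²+z²)^(3/2)] on the axis, with z measured from that loop.
Loop 1 (z = 0.0148 m): B₁ = 3.24×10⁻⁵ T. Loop 2 (z = 0.0039 m): B₂ = 5.38×10⁻⁵ T.
The fields oppose: B = |B₁ − B₂| = 2.14×10⁻⁵ T.

B ≈ 21.4 μT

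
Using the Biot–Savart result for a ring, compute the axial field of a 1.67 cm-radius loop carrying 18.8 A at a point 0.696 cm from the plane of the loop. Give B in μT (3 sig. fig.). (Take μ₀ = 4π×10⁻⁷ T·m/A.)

On the axis of a circular loop, B = μ₀IR² / [2(R²+z²)^(3/2)].
R² + z² = (0.0167)² + (0.00696)² = 0.0003273 m², and (R²+z²)^(3/2) = 5.92×10⁻⁶ m³.
B = (4π×10⁻⁷ × 18.8 × 0.0002789) / (2 × 5.92×10⁻⁶) = 5.56×10⁻⁴ T.

B ≈ 556 μT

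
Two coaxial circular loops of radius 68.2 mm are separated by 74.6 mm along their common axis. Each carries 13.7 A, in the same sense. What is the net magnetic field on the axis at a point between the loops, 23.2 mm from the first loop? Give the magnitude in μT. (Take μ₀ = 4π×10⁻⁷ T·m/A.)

B ≈ 171 μT

Each loop contributes B = μ₀IR²/[2(R²+z²)^(3/2)] on the axis, with z measured from that loop.
Loop 1 (z = 0.0232 m): B₁ = 1.07×10⁻⁴ T. Loop 2 (z = 0.0514 m): B₂ = 6.43×10⁻⁵ T.
The fields add: B = B₁ + B₂ = 1.71×10⁻⁴ T.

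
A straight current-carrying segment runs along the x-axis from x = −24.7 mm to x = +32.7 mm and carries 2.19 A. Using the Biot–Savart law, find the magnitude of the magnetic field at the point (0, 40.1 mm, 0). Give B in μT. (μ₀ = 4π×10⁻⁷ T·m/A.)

For a finite straight segment, B = (μ₀I/4πd)(sinθ₁ + sinθ₂), where θ₁, θ₂ are the angles from the perpendicular to each end.
The perpendicular distance is d = 0.0401 m; the end-offsets along the wire are a = 0.0247 m and b = 0.0327 m.
sinθ₁ = 0.0247/√(0.0247²+0.0401²) = 0.5245; sinθ₂ = 0.0327/√(0.0327²+0.0401²) = 0.6320.
B = (4π×10⁻⁷ × 2.19) / (4π × 0.0401) × (0.5245 + 0.6320) = 6.32×10⁻⁶ T.

B ≈ 6.32 μT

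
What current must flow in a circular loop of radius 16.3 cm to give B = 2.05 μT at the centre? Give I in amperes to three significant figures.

I ≈ 0.532 A

At the centre of a circular loop B = μ₀I/(2R), so I = 2RB/μ₀.
With R = 0.163 m, I = 2 × 0.163 × 2.05×10⁻⁶ / (4π×10⁻⁷) = 0.532 A.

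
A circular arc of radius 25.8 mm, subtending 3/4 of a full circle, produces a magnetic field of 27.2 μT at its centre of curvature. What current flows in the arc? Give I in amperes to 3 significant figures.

I ≈ 1.49 A

For a circular arc, B = μ₀Iφ/(4πR) with φ in radians; here φ = 4.712 rad.
So I = 4πRB/(μ₀φ) = 4π × 0.0258 × 2.72×10⁻⁵ / (4π×10⁻⁷ × 4.712) = 1.49 A.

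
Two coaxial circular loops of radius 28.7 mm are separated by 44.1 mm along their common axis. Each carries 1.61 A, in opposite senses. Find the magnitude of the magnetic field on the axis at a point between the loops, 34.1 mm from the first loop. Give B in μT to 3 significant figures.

Each loop contributes B = μ₀IR²/[2(R²+z²)^(3/2)] on the axis, with z measured from that loop.
Loop 1 (z = 0.0341 m): B₁ = 9.41×10⁻⁶ T. Loop 2 (z = 0.01 m): B₂ = 2.97×10⁻⁵ T.
The fields oppose: B = |B₁ − B₂| = 2.03×10⁻⁵ T.

B ≈ 20.3 μT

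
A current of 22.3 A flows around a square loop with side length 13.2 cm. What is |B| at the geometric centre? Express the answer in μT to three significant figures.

B ≈ 191 μT

Each side is a finite straight segment at perpendicular distance d = a/(2 tan(π/4)) = 0.066 m from the centre, with end-angles ±π/4.
One side contributes B₁ = (μ₀I/4πd)·2 sin(π/4) = 4.78×10⁻⁵ T.
All 4 sides add in the same direction: B = 4 × 4.78×10⁻⁵ = 1.91×10⁻⁴ T.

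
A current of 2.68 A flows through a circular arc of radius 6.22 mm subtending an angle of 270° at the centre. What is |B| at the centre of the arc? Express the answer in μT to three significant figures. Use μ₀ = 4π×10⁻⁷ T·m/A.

B ≈ 203 μT

The Biot–Savart field of a circular arc at its centre is B = μ₀Iφ/(4πR), with φ = 4.712 rad.
B = (4π×10⁻⁷ × 2.68 × 4.712) / (4π × 0.00622) = 2.03×10⁻⁴ T.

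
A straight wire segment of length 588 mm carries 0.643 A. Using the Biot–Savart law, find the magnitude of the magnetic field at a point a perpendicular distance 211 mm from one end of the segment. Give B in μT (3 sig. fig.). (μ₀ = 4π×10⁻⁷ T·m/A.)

B ≈ 0.287 μT

For a finite straight segment, B = (μ₀I/4πd)(sinθ₁ + sinθ₂), where θ₁, θ₂ are the angles from the perpendicular to each end.
The perpendicular foot is at one end, so the two end-offsets along the wire are 0 and L = 0.588 m.
sinθ₁ = 0/√(0²+0.211²) = 0.0000; sinθ₂ = 0.588/√(0.588²+0.211²) = 0.9412.
B = (4π×10⁻⁷ × 0.643) / (4π × 0.211) × (0.0000 + 0.9412) = 2.87×10⁻⁷ T.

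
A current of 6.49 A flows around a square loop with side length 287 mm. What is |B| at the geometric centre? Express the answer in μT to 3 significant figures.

B ≈ 25.6 μT

Each side is a finite straight segment at perpendicular distance d = a/(2 tan(π/4)) = 0.1435 m from the centre, with end-angles ±π/4.
One side contributes B₁ = (μ₀I/4πd)·2 sin(π/4) = 6.40×10⁻⁶ T.
All 4 sides add in the same direction: B = 4 × 6.40×10⁻⁶ = 2.56×10⁻⁵ T.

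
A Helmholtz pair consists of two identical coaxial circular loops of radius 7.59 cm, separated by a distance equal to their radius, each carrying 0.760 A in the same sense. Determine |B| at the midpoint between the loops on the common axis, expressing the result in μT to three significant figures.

B ≈ 9.00 μT

Each loop contributes B = μ₀IR²/[2(R²+z²)^(3/2)] on the axis, with z measured from that loop.
Loop 1 (z = 0.03795 m): B₁ = 4.50×10⁻⁶ T. Loop 2 (z = 0.03795 m): B₂ = 4.50×10⁻⁶ T.
The fields add: B = B₁ + B₂ = 9.00×10⁻⁶ T.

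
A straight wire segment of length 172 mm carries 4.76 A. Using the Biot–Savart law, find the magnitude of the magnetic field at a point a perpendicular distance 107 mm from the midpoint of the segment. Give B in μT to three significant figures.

For a finite straight segment, B = (μ₀I/4πd)(sinθ₁ + sinθ₂), where θ₁, θ₂ are the angles from the perpendicular to each end.
The perpendicular from the point meets the wire at its midpoint, so each end is L/2 = 0.086 m away along the wire.
sinθ₁ = 0.086/√(0.086²+0.107²) = 0.6265; sinθ₂ = 0.086/√(0.086²+0.107²) = 0.6265.
B = (4π×10⁻⁷ × 4.76) / (4π × 0.107) × (0.6265 + 0.6265) = 5.57×10⁻⁶ T.

B ≈ 5.57 μT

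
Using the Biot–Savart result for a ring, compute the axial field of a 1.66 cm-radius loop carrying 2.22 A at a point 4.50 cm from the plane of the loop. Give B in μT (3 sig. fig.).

B ≈ 3.48 μT

On the axis of a circular loop, B = μ₀IR² / [2(R²+z²)^(3/2)].
R² + z² = (0.0166)² + (0.045)² = 0.002301 m², and (R²+z²)^(3/2) = 1.10×10⁻⁴ m³.
B = (4π×10⁻⁷ × 2.22 × 0.0002756) / (2 × 1.10×10⁻⁴) = 3.48×10⁻⁶ T.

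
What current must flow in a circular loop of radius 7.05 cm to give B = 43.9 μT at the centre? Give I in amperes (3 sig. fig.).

At the centre of a circular loop B = μ₀I/(2R), so I = 2RB/μ₀.
With R = 0.0705 m, I = 2 × 0.0705 × 4.39×10⁻⁵ / (4π×10⁻⁷) = 4.93 A.

I ≈ 4.93 A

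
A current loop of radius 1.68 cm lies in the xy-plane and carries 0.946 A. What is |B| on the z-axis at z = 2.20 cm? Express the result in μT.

B ≈ 7.91 μT

On the axis of a circular loop, B = μ₀IR² / [2(R²+z²)^(3/2)].
R² + z² = (0.0168)² + (0.022)² = 0.0007662 m², and (R²+z²)^(3/2) = 2.12×10⁻⁵ m³.
B = (4π×10⁻⁷ × 0.946 × 0.0002822) / (2 × 2.12×10⁻⁵) = 7.91×10⁻⁶ T.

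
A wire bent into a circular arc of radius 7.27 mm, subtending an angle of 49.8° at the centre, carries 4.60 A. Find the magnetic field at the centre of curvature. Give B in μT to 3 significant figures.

The Biot–Savart field of a circular arc at its centre is B = μ₀Iφ/(4πR), with φ = 0.8692 rad.
B = (4π×10⁻⁷ × 4.60 × 0.8692) / (4π × 0.00727) = 5.50×10⁻⁵ T.

B ≈ 55.0 μT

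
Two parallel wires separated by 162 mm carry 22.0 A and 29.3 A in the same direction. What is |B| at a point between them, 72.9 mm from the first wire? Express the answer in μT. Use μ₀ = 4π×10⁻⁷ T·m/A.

Each long wire gives B = μ₀I/(2πd). Distances are d₁ = 0.0729 m and d₂ = 0.0891 m.
B₁ = 6.04×10⁻⁵ T, B₂ = 6.58×10⁻⁵ T.
Between parallel currents the two contributions point in opposite directions, so they subtract. B = |B₁ − B₂| = |6.04×10⁻⁵ − 6.58×10⁻⁵| = 5.41×10⁻⁶ T.

B ≈ 5.41 μT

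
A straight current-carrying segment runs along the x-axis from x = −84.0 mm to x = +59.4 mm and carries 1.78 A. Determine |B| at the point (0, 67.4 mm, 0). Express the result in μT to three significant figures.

For a finite straight segment, B = (μ₀I/4πd)(sinθ₁ + sinθ₂), where θ₁, θ₂ are the angles from the perpendicular to each end.
The perpendicular distance is d = 0.0674 m; the end-offsets along the wire are a = 0.084 m and b = 0.0594 m.
sinθ₁ = 0.084/√(0.084²+0.0674²) = 0.7800; sinθ₂ = 0.0594/√(0.0594²+0.0674²) = 0.6612.
B = (4π×10⁻⁷ × 1.78) / (4π × 0.0674) × (0.7800 + 0.6612) = 3.81×10⁻⁶ T.

B ≈ 3.81 μT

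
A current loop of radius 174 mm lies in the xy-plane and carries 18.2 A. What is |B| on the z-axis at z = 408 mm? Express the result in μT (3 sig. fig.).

B ≈ 3.97 μT

On the axis of a circular loop, B = μ₀IR² / [2(R²+z²)^(3/2)].
R² + z² = (0.174)² + (0.408)² = 0.1967 m², and (R²+z²)^(3/2) = 8.73×10⁻² m³.
B = (4π×10⁻⁷ × 18.2 × 0.03028) / (2 × 8.73×10⁻²) = 3.97×10⁻⁶ T.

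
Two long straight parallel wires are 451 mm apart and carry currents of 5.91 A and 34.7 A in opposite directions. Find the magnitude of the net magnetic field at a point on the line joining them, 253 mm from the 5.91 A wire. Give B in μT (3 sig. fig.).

B ≈ 39.7 μT

Each long wire gives B = μ₀I/(2πd). Distances are d₁ = 0.253 m and d₂ = 0.198 m.
B₁ = 4.67×10⁻⁶ T, B₂ = 3.51×10⁻⁵ T.
Between antiparallel currents both contributions point the same way, so they add. B = B₁ + B₂ = 4.67×10⁻⁶ + 3.51×10⁻⁵ = 3.97×10⁻⁵ T.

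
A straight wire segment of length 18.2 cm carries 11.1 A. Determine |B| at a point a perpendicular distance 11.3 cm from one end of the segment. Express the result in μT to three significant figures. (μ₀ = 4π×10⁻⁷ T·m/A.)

B ≈ 8.35 μT

For a finite straight segment, B = (μ₀I/4πd)(sinθ₁ + sinθ₂), where θ₁, θ₂ are the angles from the perpendicular to each end.
The perpendicular foot is at one end, so the two end-offsets along the wire are 0 and L = 0.182 m.
sinθ₁ = 0/√(0²+0.113²) = 0.0000; sinθ₂ = 0.182/√(0.182²+0.113²) = 0.8496.
B = (4π×10⁻⁷ × 11.1) / (4π × 0.113) × (0.0000 + 0.8496) = 8.35×10⁻⁶ T.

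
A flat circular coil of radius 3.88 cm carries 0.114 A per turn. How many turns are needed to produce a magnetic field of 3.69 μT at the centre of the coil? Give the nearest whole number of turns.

For an N-turn coil, B = Nμ₀I/(2R). A single turn gives B₁ = 1.85×10⁻⁶ T with R = 0.0388 m.
N = B/B₁ = 3.69×10⁻⁶ / 1.85×10⁻⁶ = 2.00.

N = 2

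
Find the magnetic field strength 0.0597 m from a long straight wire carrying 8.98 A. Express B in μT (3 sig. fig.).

B ≈ 30.1 μT

For an infinitely long straight wire, B = μ₀I/(2πd).
B = (4π×10⁻⁷ × 8.98) / (2π × 0.0597) = 3.01×10⁻⁵ T.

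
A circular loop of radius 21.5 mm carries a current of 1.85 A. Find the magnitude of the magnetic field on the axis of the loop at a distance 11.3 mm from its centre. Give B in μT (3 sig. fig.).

B ≈ 37.5 μT

On the axis of a circular loop, B = μ₀IR² / [2(R²+z²)^(3/2)].
R² + z² = (0.0215)² + (0.0113)² = 0.0005899 m², and (R²+z²)^(3/2) = 1.43×10⁻⁵ m³.
B = (4π×10⁻⁷ × 1.85 × 0.0004623) / (2 × 1.43×10⁻⁵) = 3.75×10⁻⁵ T.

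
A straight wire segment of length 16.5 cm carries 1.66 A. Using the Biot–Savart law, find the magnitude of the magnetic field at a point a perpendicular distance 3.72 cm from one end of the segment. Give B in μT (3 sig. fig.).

B ≈ 4.35 μT

For a finite straight segment, B = (μ₀I/4πd)(sinθ₁ + sinθ₂), where θ₁, θ₂ are the angles from the perpendicular to each end.
The perpendicular foot is at one end, so the two end-offsets along the wire are 0 and L = 0.165 m.
sinθ₁ = 0/√(0²+0.0372²) = 0.0000; sinθ₂ = 0.165/√(0.165²+0.0372²) = 0.9755.
B = (4π×10⁻⁷ × 1.66) / (4π × 0.0372) × (0.0000 + 0.9755) = 4.35×10⁻⁶ T.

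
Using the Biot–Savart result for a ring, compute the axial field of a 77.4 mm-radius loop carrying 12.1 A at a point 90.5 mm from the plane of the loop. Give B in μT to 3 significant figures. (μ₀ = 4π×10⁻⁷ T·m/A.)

On the axis of a circular loop, B = μ₀IR² / [2(R²+z²)^(3/2)].
R² + z² = (0.0774)² + (0.0905)² = 0.01418 m², and (R²+z²)^(3/2) = 1.69×10⁻³ m³.
B = (4π×10⁻⁷ × 12.1 × 0.005991) / (2 × 1.69×10⁻³) = 2.70×10⁻⁵ T.

B ≈ 27.0 μT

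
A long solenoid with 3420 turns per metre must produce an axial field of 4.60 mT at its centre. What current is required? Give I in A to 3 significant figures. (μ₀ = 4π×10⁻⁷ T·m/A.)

Inside a long solenoid B = μ₀nI with n = 3420 m⁻¹, so I = B/(μ₀n).
I = 4.60×10⁻³ / (4π×10⁻⁷ × 3420) = 1.07 A.

I ≈ 1.07 A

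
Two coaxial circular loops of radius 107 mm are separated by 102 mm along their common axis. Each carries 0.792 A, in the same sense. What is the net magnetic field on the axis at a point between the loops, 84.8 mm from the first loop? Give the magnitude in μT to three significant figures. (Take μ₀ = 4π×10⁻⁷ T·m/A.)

B ≈ 6.71 μT

Each loop contributes B = μ₀IR²/[2(R²+z²)^(3/2)] on the axis, with z measured from that loop.
Loop 1 (z = 0.0848 m): B₁ = 2.24×10⁻⁶ T. Loop 2 (z = 0.0172 m): B₂ = 4.48×10⁻⁶ T.
The fields add: B = B₁ + B₂ = 6.71×10⁻⁶ T.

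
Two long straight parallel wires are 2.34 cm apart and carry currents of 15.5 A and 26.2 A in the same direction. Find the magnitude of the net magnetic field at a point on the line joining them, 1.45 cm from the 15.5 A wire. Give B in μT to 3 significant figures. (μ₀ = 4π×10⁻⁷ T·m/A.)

B ≈ 375 μT

Each long wire gives B = μ₀I/(2πd). Distances are d₁ = 0.0145 m and d₂ = 0.0089 m.
B₁ = 2.14×10⁻⁴ T, B₂ = 5.89×10⁻⁴ T.
Between parallel currents the two contributions point in opposite directions, so they subtract. B = |B₁ − B₂| = |2.14×10⁻⁴ − 5.89×10⁻⁴| = 3.75×10⁻⁴ T.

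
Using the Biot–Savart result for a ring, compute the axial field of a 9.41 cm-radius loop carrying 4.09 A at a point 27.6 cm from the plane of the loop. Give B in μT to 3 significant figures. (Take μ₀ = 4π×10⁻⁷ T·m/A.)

On the axis of a circular loop, B = μ₀IR² / [2(R²+z²)^(3/2)].
R² + z² = (0.0941)² + (0.276)² = 0.08503 m², and (R²+z²)^(3/2) = 2.48×10⁻² m³.
B = (4π×10⁻⁷ × 4.09 × 0.008855) / (2 × 2.48×10⁻²) = 9.18×10⁻⁷ T.

B ≈ 0.918 μT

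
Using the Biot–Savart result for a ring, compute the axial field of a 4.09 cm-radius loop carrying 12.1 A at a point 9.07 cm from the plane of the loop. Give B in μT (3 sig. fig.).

B ≈ 12.9 μT

On the axis of a circular loop, B = μ₀IR² / [2(R²+z²)^(3/2)].
R² + z² = (0.0409)² + (0.0907)² = 0.009899 m², and (R²+z²)^(3/2) = 9.85×10⁻⁴ m³.
B = (4π×10⁻⁷ × 12.1 × 0.001673) / (2 × 9.85×10⁻⁴) = 1.29×10⁻⁵ T.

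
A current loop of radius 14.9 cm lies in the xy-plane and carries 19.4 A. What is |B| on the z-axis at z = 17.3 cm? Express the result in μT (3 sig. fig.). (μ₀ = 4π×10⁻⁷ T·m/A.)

On the axis of a circular loop, B = μ₀IR² / [2(R²+z²)^(3/2)].
R² + z² = (0.149)² + (0.173)² = 0.05213 m², and (R²+z²)^(3/2) = 1.19×10⁻² m³.
B = (4π×10⁻⁷ × 19.4 × 0.0222) / (2 × 1.19×10⁻²) = 2.27×10⁻⁵ T.

B ≈ 22.7 μT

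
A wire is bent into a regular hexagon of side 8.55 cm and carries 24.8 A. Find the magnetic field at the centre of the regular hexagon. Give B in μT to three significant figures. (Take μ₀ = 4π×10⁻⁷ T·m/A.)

B ≈ 201 μT

Each side is a finite straight segment at perpendicular distance d = a/(2 tan(π/6)) = 0.07405 m from the centre, with end-angles ±π/6.
One side contributes B₁ = (μ₀I/4πd)·2 sin(π/6) = 3.35×10⁻⁵ T.
All 6 sides add in the same direction: B = 6 × 3.35×10⁻⁵ = 2.01×10⁻⁴ T.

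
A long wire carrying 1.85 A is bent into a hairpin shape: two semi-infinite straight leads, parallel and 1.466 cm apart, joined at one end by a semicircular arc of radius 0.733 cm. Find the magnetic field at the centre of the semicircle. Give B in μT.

The semicircular arc contributes B_arc = μ₀I·π/(4πR) = μ₀I/(4R) = 7.93×10⁻⁵ T.
Each semi-infinite lead is at perpendicular distance R = 0.00733 m from the centre, with the perpendicular foot at its near end, so it contributes μ₀I/(4πR); both point the same way, together 5.05×10⁻⁵ T.
Arc and leads all point the same direction: B = 7.93×10⁻⁵ + 5.05×10⁻⁵ = 1.30×10⁻⁴ T.

B ≈ 130 μT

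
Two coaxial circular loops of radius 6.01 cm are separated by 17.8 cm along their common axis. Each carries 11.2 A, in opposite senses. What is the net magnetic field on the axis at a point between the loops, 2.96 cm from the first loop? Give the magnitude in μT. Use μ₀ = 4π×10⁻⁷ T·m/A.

B ≈ 78.3 μT

Each loop contributes B = μ₀IR²/[2(R²+z²)^(3/2)] on the axis, with z measured from that loop.
Loop 1 (z = 0.0296 m): B₁ = 8.45×10⁻⁵ T. Loop 2 (z = 0.1484 m): B₂ = 6.19×10⁻⁶ T.
The fields oppose: B = |B₁ − B₂| = 7.83×10⁻⁵ T.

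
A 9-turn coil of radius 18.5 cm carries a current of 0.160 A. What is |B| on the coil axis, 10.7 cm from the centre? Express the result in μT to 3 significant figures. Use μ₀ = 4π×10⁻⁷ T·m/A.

B ≈ 3.17 μT

For an N-turn flat coil, B = Nμ₀IR²/[2(R²+z²)^(3/2)] with R = 0.185 m, z = 0.107 m.
B = 9 × 3.52×10⁻⁷ T = 3.17×10⁻⁶ T.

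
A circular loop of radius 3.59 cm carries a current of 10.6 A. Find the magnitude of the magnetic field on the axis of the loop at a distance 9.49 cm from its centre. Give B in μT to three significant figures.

B ≈ 8.22 μT

On the axis of a circular loop, B = μ₀IR² / [2(R²+z²)^(3/2)].
R² + z² = (0.0359)² + (0.0949)² = 0.01029 m², and (R²+z²)^(3/2) = 1.04×10⁻³ m³.
B = (4π×10⁻⁷ × 10.6 × 0.001289) / (2 × 1.04×10⁻³) = 8.22×10⁻⁶ T.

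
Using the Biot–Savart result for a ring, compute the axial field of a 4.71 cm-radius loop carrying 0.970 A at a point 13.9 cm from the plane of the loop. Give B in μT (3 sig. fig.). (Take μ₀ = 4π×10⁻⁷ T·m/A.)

B ≈ 0.428 μT

On the axis of a circular loop, B = μ₀IR² / [2(R²+z²)^(3/2)].
R² + z² = (0.0471)² + (0.139)² = 0.02154 m², and (R²+z²)^(3/2) = 3.16×10⁻³ m³.
B = (4π×10⁻⁷ × 0.970 × 0.002218) / (2 × 3.16×10⁻³) = 4.28×10⁻⁷ T.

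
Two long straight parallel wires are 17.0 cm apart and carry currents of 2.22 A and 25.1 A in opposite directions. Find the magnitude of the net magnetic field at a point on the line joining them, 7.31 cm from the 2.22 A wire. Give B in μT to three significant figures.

Each long wire gives B = μ₀I/(2πd). Distances are d₁ = 0.0731 m and d₂ = 0.0969 m.
B₁ = 6.07×10⁻⁶ T, B₂ = 5.18×10⁻⁵ T.
Between antiparallel currents both contributions point the same way, so they add. B = B₁ + B₂ = 6.07×10⁻⁶ + 5.18×10⁻⁵ = 5.79×10⁻⁵ T.

B ≈ 57.9 μT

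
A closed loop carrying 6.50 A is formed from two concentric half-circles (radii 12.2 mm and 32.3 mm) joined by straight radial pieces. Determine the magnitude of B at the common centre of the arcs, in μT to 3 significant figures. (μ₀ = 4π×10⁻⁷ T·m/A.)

B ≈ 104 μT

The radial connectors point toward the centre, so dl × r̂ = 0 and they contribute nothing.
Each semicircle gives μ₀I/(4R): inner arc 1.67×10⁻⁴ T, outer arc 6.32×10⁻⁵ T.
The two arcs carry current in opposite angular senses, so their fields oppose: B = |1.67×10⁻⁴ − 6.32×10⁻⁵| = 1.04×10⁻⁴ T.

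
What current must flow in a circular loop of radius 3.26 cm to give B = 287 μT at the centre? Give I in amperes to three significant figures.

I ≈ 14.9 A

At the centre of a circular loop B = μ₀I/(2R), so I = 2RB/μ₀.
With R = 0.0326 m, I = 2 × 0.0326 × 2.87×10⁻⁴ / (4π×10⁻⁷) = 14.9 A.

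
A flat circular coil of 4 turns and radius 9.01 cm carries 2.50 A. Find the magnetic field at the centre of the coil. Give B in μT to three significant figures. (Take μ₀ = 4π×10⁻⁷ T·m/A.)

B ≈ 69.7 μT

For an N-turn flat coil, B = Nμ₀I/(2R) with R = 0.0901 m.
B = 4 × 1.74×10⁻⁵ T = 6.97×10⁻⁵ T.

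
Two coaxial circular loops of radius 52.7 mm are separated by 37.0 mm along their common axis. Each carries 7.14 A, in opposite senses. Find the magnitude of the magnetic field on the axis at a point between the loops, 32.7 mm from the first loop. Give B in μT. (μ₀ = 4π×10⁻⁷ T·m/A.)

Each loop contributes B = μ₀IR²/[2(R²+z²)^(3/2)] on the axis, with z measured from that loop.
Loop 1 (z = 0.0327 m): B₁ = 5.22×10⁻⁵ T. Loop 2 (z = 0.0043 m): B₂ = 8.43×10⁻⁵ T.
The fields oppose: B = |B₁ − B₂| = 3.21×10⁻⁵ T.

B ≈ 32.1 μT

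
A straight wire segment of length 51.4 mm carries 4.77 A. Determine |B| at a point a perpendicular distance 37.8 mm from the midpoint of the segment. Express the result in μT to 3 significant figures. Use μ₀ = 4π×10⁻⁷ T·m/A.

B ≈ 14.2 μT

For a finite straight segment, B = (μ₀I/4πd)(sinθ₁ + sinθ₂), where θ₁, θ₂ are the angles from the perpendicular to each end.
The perpendicular from the point meets the wire at its midpoint, so each end is L/2 = 0.0257 m away along the wire.
sinθ₁ = 0.0257/√(0.0257²+0.0378²) = 0.5623; sinθ₂ = 0.0257/√(0.0257²+0.0378²) = 0.5623.
B = (4π×10⁻⁷ × 4.77) / (4π × 0.0378) × (0.5623 + 0.5623) = 1.42×10⁻⁵ T.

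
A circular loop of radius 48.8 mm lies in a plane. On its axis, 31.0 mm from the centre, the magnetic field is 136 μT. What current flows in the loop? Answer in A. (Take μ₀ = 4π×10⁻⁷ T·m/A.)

On the axis of a loop, B = μ₀IR²/[2(R²+z²)^(3/2)], so I = 2B(R²+z²)^(3/2)/(μ₀R²).
R² + z² = 0.002381 + 0.000961 = 0.003342 m²; raised to 3/2 gives 1.93×10⁻⁴ m³.
I = 2 × 1.36×10⁻⁴ × 1.93×10⁻⁴ / (1.26×10⁻⁶ × 0.002381) = 17.6 A.

I ≈ 17.6 A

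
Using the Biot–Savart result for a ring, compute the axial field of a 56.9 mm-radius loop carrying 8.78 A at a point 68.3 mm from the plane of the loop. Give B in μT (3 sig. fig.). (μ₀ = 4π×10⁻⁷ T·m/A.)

B ≈ 25.4 μT

On the axis of a circular loop, B = μ₀IR² / [2(R²+z²)^(3/2)].
R² + z² = (0.0569)² + (0.0683)² = 0.007902 m², and (R²+z²)^(3/2) = 7.03×10⁻⁴ m³.
B = (4π×10⁻⁷ × 8.78 × 0.003238) / (2 × 7.03×10⁻⁴) = 2.54×10⁻⁵ T.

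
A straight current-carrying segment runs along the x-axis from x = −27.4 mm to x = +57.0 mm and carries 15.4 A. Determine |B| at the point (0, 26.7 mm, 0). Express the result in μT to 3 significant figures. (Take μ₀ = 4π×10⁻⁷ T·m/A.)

For a finite straight segment, B = (μ₀I/4πd)(sinθ₁ + sinθ₂), where θ₁, θ₂ are the angles from the perpendicular to each end.
The perpendicular distance is d = 0.0267 m; the end-offsets along the wire are a = 0.0274 m and b = 0.057 m.
sinθ₁ = 0.0274/√(0.0274²+0.0267²) = 0.7162; sinθ₂ = 0.057/√(0.057²+0.0267²) = 0.9056.
B = (4π×10⁻⁷ × 15.4) / (4π × 0.0267) × (0.7162 + 0.9056) = 9.35×10⁻⁵ T.

B ≈ 93.5 μT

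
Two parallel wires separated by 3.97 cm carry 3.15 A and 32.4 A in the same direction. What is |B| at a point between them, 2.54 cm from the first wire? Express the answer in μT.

B ≈ 428 μT

Each long wire gives B = μ₀I/(2πd). Distances are d₁ = 0.0254 m and d₂ = 0.0143 m.
B₁ = 2.48×10⁻⁵ T, B₂ = 4.53×10⁻⁴ T.
Between parallel currents the two contributions point in opposite directions, so they subtract. B = |B₁ − B₂| = |2.48×10⁻⁵ − 4.53×10⁻⁴| = 4.28×10⁻⁴ T.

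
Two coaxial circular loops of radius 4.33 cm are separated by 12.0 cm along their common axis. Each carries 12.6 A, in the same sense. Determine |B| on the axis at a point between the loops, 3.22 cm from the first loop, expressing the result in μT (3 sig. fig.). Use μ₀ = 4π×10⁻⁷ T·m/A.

B ≈ 110 μT

Each loop contributes B = μ₀IR²/[2(R²+z²)^(3/2)] on the axis, with z measured from that loop.
Loop 1 (z = 0.0322 m): B₁ = 9.45×10⁻⁵ T. Loop 2 (z = 0.0878 m): B₂ = 1.58×10⁻⁵ T.
The fields add: B = B₁ + B₂ = 1.10×10⁻⁴ T.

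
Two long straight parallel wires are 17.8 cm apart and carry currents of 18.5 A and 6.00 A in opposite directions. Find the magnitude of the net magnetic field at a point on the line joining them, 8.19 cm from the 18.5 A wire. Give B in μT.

B ≈ 57.7 μT

Each long wire gives B = μ₀I/(2πd). Distances are d₁ = 0.0819 m and d₂ = 0.0961 m.
B₁ = 4.52×10⁻⁵ T, B₂ = 1.25×10⁻⁵ T.
Between antiparallel currents both contributions point the same way, so they add. B = B₁ + B₂ = 4.52×10⁻⁵ + 1.25×10⁻⁵ = 5.77×10⁻⁵ T.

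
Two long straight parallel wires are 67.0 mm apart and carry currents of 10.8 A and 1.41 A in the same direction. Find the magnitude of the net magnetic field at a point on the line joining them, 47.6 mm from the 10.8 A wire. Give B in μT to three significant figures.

B ≈ 30.8 μT

Each long wire gives B = μ₀I/(2πd). Distances are d₁ = 0.0476 m and d₂ = 0.0194 m.
B₁ = 4.54×10⁻⁵ T, B₂ = 1.45×10⁻⁵ T.
Between parallel currents the two contributions point in opposite directions, so they subtract. B = |B₁ − B₂| = |4.54×10⁻⁵ − 1.45×10⁻⁵| = 3.08×10⁻⁵ T.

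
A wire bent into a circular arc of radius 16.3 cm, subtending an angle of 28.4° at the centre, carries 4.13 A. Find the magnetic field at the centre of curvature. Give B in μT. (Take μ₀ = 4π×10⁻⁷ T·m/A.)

B ≈ 1.26 μT

The Biot–Savart field of a circular arc at its centre is B = μ₀Iφ/(4πR), with φ = 0.4957 rad.
B = (4π×10⁻⁷ × 4.13 × 0.4957) / (4π × 0.163) = 1.26×10⁻⁶ T.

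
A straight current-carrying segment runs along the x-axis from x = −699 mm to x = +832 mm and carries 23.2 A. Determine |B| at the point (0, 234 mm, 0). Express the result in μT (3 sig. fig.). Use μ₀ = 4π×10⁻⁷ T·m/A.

B ≈ 18.9 μT

For a finite straight segment, B = (μ₀I/4πd)(sinθ₁ + sinθ₂), where θ₁, θ₂ are the angles from the perpendicular to each end.
The perpendicular distance is d = 0.234 m; the end-offsets along the wire are a = 0.699 m and b = 0.832 m.
sinθ₁ = 0.699/√(0.699²+0.234²) = 0.9483; sinθ₂ = 0.832/√(0.832²+0.234²) = 0.9627.
B = (4π×10⁻⁷ × 23.2) / (4π × 0.234) × (0.9483 + 0.9627) = 1.89×10⁻⁵ T.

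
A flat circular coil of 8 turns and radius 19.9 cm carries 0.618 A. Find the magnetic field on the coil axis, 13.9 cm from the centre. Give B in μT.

B ≈ 8.60 μT

For an N-turn flat coil, B = Nμ₀IR²/[2(R²+z²)^(3/2)] with R = 0.199 m, z = 0.139 m.
B = 8 × 1.08×10⁻⁶ T = 8.60×10⁻⁶ T.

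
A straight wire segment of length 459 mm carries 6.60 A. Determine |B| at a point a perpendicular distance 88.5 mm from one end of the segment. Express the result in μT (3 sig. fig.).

For a finite straight segment, B = (μ₀I/4πd)(sinθ₁ + sinθ₂), where θ₁, θ₂ are the angles from the perpendicular to each end.
The perpendicular foot is at one end, so the two end-offsets along the wire are 0 and L = 0.459 m.
sinθ₁ = 0/√(0²+0.0885²) = 0.0000; sinθ₂ = 0.459/√(0.459²+0.0885²) = 0.9819.
B = (4π×10⁻⁷ × 6.60) / (4π × 0.0885) × (0.0000 + 0.9819) = 7.32×10⁻⁶ T.

B ≈ 7.32 μT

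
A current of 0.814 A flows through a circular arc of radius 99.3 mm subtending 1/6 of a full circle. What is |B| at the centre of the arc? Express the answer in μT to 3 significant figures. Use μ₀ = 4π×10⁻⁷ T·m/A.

B ≈ 0.858 μT

The Biot–Savart field of a circular arc at its centre is B = μ₀Iφ/(4πR), with φ = 1.047 rad.
B = (4π×10⁻⁷ × 0.814 × 1.047) / (4π × 0.0993) = 8.58×10⁻⁷ T.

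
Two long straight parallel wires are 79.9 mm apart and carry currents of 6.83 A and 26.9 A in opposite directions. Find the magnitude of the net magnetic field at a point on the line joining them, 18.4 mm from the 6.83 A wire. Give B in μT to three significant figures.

B ≈ 162 μT

Each long wire gives B = μ₀I/(2πd). Distances are d₁ = 0.0184 m and d₂ = 0.0615 m.
B₁ = 7.42×10⁻⁵ T, B₂ = 8.75×10⁻⁵ T.
Between antiparallel currents both contributions point the same way, so they add. B = B₁ + B₂ = 7.42×10⁻⁵ + 8.75×10⁻⁵ = 1.62×10⁻⁴ T.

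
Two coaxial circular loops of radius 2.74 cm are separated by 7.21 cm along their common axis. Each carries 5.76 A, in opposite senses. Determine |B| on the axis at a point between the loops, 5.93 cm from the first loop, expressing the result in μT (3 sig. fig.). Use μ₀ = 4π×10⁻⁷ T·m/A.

B ≈ 88.5 μT

Each loop contributes B = μ₀IR²/[2(R²+z²)^(3/2)] on the axis, with z measured from that loop.
Loop 1 (z = 0.0593 m): B₁ = 9.75×10⁻⁶ T. Loop 2 (z = 0.0128 m): B₂ = 9.82×10⁻⁵ T.
The fields oppose: B = |B₁ − B₂| = 8.85×10⁻⁵ T.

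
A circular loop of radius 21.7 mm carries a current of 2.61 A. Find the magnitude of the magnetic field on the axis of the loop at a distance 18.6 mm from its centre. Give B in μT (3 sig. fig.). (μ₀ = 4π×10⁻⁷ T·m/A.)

On the axis of a circular loop, B = μ₀IR² / [2(R²+z²)^(3/2)].
R² + z² = (0.0217)² + (0.0186)² = 0.0008169 m², and (R²+z²)^(3/2) = 2.33×10⁻⁵ m³.
B = (4π×10⁻⁷ × 2.61 × 0.0004709) / (2 × 2.33×10⁻⁵) = 3.31×10⁻⁵ T.

B ≈ 33.1 μT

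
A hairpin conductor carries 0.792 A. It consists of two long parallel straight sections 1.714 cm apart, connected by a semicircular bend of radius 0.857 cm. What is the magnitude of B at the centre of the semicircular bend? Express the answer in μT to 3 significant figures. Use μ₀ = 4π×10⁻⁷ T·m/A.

The semicircular arc contributes B_arc = μ₀I·π/(4πR) = μ₀I/(4R) = 2.90×10⁻⁵ T.
Each semi-infinite lead is at perpendicular distance R = 0.00857 m from the centre, with the perpendicular foot at its near end, so it contributes μ₀I/(4πR); both point the same way, together 1.85×10⁻⁵ T.
Arc and leads all point the same direction: B = 2.90×10⁻⁵ + 1.85×10⁻⁵ = 4.75×10⁻⁵ T.

B ≈ 47.5 μT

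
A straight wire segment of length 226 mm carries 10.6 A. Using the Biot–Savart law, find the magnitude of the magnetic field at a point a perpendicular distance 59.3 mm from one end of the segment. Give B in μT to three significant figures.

B ≈ 17.3 μT

For a finite straight segment, B = (μ₀I/4πd)(sinθ₁ + sinθ₂), where θ₁, θ₂ are the angles from the perpendicular to each end.
The perpendicular foot is at one end, so the two end-offsets along the wire are 0 and L = 0.226 m.
sinθ₁ = 0/√(0²+0.0593²) = 0.0000; sinθ₂ = 0.226/√(0.226²+0.0593²) = 0.9673.
B = (4π×10⁻⁷ × 10.6) / (4π × 0.0593) × (0.0000 + 0.9673) = 1.73×10⁻⁵ T.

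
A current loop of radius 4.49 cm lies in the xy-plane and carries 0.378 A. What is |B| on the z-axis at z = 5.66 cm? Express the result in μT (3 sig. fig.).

On the axis of a circular loop, B = μ₀IR² / [2(R²+z²)^(3/2)].
R² + z² = (0.0449)² + (0.0566)² = 0.00522 m², and (R²+z²)^(3/2) = 3.77×10⁻⁴ m³.
B = (4π×10⁻⁷ × 0.378 × 0.002016) / (2 × 3.77×10⁻⁴) = 1.27×10⁻⁶ T.

B ≈ 1.27 μT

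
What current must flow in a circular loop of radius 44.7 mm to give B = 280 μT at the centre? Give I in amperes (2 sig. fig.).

I ≈ 20 A

At the centre of a circular loop B = μ₀I/(2R), so I = 2RB/μ₀.
With R = 0.0447 m, I = 2 × 0.0447 × 2.80×10⁻⁴ / (4π×10⁻⁷) = 19.9 A.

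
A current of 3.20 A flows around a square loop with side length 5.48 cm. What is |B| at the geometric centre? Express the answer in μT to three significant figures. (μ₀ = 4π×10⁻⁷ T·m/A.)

Each side is a finite straight segment at perpendicular distance d = a/(2 tan(π/4)) = 0.0274 m from the centre, with end-angles ±π/4.
One side contributes B₁ = (μ₀I/4πd)·2 sin(π/4) = 1.65×10⁻⁵ T.
All 4 sides add in the same direction: B = 4 × 1.65×10⁻⁵ = 6.61×10⁻⁵ T.

B ≈ 66.1 μT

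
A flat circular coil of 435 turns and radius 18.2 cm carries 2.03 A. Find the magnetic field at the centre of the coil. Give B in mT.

B ≈ 3.05 mT

For an N-turn flat coil, B = Nμ₀I/(2R) with R = 0.182 m.
B = 435 × 7.01×10⁻⁶ T = 3.05×10⁻³ T.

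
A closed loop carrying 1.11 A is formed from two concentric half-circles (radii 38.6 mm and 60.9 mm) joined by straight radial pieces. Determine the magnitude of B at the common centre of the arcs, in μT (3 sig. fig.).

The radial connectors point toward the centre, so dl × r̂ = 0 and they contribute nothing.
Each semicircle gives μ₀I/(4R): inner arc 9.03×10⁻⁶ T, outer arc 5.73×10⁻⁶ T.
The two arcs carry current in opposite angular senses, so their fields oppose: B = |9.03×10⁻⁶ − 5.73×10⁻⁶| = 3.31×10⁻⁶ T.

B ≈ 3.31 μT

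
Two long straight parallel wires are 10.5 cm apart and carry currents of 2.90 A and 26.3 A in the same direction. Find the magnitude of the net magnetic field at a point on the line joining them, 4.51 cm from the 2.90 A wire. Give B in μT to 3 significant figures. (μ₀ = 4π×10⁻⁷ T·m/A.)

B ≈ 75.0 μT

Each long wire gives B = μ₀I/(2πd). Distances are d₁ = 0.0451 m and d₂ = 0.0599 m.
B₁ = 1.29×10⁻⁵ T, B₂ = 8.78×10⁻⁵ T.
Between parallel currents the two contributions point in opposite directions, so they subtract. B = |B₁ − B₂| = |1.29×10⁻⁵ − 8.78×10⁻⁵| = 7.50×10⁻⁵ T.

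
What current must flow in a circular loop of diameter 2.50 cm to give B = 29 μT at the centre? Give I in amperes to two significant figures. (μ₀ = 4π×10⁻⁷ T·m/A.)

At the centre of a circular loop B = μ₀I/(2R), so I = 2RB/μ₀.
With R = 0.0125 m, I = 2 × 0.0125 × 2.90×10⁻⁵ / (4π×10⁻⁷) = 0.577 A.

I ≈ 0.58 A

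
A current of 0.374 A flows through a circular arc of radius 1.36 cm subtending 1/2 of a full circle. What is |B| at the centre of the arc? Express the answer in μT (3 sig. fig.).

B ≈ 8.64 μT

The Biot–Savart field of a circular arc at its centre is B = μ₀Iφ/(4πR), with φ = 3.142 rad.
B = (4π×10⁻⁷ × 0.374 × 3.142) / (4π × 0.0136) = 8.64×10⁻⁶ T.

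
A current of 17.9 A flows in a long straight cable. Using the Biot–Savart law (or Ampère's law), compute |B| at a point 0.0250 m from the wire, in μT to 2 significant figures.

B ≈ 140 μT

For an infinitely long straight wire, B = μ₀I/(2πd).
B = (4π×10⁻⁷ × 17.9) / (2π × 0.025) = 1.43×10⁻⁴ T.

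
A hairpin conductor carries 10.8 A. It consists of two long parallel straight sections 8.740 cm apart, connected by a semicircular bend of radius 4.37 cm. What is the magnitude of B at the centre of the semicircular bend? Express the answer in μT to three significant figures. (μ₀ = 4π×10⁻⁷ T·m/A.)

The semicircular arc contributes B_arc = μ₀I·π/(4πR) = μ₀I/(4R) = 7.76×10⁻⁵ T.
Each semi-infinite lead is at perpendicular distance R = 0.0437 m from the centre, with the perpendicular foot at its near end, so it contributes μ₀I/(4πR); both point the same way, together 4.94×10⁻⁵ T.
Arc and leads all point the same direction: B = 7.76×10⁻⁵ + 4.94×10⁻⁵ = 1.27×10⁻⁴ T.

B ≈ 127 μT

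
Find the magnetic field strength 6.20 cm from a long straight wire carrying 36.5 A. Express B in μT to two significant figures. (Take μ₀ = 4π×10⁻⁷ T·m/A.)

For an infinitely long straight wire, B = μ₀I/(2πd).
B = (4π×10⁻⁷ × 36.5) / (2π × 0.062) = 1.18×10⁻⁴ T.

B ≈ 120 μT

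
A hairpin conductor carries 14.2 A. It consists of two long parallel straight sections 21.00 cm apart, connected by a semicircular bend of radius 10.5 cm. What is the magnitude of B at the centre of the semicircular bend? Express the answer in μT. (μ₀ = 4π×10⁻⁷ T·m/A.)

B ≈ 69.5 μT

The semicircular arc contributes B_arc = μ₀I·π/(4πR) = μ₀I/(4R) = 4.25×10⁻⁵ T.
Each semi-infinite lead is at perpendicular distance R = 0.105 m from the centre, with the perpendicular foot at its near end, so it contributes μ₀I/(4πR); both point the same way, together 2.70×10⁻⁵ T.
Arc and leads all point the same direction: B = 4.25×10⁻⁵ + 2.70×10⁻⁵ = 6.95×10⁻⁵ T.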